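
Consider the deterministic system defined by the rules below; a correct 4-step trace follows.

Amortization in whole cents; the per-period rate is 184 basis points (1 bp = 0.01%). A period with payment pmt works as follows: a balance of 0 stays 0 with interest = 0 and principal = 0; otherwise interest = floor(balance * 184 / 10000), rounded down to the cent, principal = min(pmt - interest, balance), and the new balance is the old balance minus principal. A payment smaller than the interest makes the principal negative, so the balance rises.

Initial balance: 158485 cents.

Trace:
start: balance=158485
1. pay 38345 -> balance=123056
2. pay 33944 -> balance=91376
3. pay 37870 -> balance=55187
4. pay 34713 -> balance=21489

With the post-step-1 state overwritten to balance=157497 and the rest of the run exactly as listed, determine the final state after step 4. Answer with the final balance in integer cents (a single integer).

state after step 1 := balance=157497
2. pay 33944 -> balance=126450
3. pay 37870 -> balance=90906
4. pay 34713 -> balance=57865

57865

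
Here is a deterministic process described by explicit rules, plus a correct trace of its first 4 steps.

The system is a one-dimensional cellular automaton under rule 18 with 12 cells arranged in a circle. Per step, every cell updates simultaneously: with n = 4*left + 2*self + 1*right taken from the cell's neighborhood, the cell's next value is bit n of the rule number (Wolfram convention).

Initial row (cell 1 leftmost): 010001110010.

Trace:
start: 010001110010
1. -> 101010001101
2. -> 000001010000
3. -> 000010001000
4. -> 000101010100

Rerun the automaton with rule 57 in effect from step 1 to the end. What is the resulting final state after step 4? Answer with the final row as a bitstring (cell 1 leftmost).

(re-executing steps 1..4 under rule 57; state before step 1: 010001110010)
1. -> 001101001001
2. -> 101010100100
3. -> 010101010010
4. -> 001010101001

001010101001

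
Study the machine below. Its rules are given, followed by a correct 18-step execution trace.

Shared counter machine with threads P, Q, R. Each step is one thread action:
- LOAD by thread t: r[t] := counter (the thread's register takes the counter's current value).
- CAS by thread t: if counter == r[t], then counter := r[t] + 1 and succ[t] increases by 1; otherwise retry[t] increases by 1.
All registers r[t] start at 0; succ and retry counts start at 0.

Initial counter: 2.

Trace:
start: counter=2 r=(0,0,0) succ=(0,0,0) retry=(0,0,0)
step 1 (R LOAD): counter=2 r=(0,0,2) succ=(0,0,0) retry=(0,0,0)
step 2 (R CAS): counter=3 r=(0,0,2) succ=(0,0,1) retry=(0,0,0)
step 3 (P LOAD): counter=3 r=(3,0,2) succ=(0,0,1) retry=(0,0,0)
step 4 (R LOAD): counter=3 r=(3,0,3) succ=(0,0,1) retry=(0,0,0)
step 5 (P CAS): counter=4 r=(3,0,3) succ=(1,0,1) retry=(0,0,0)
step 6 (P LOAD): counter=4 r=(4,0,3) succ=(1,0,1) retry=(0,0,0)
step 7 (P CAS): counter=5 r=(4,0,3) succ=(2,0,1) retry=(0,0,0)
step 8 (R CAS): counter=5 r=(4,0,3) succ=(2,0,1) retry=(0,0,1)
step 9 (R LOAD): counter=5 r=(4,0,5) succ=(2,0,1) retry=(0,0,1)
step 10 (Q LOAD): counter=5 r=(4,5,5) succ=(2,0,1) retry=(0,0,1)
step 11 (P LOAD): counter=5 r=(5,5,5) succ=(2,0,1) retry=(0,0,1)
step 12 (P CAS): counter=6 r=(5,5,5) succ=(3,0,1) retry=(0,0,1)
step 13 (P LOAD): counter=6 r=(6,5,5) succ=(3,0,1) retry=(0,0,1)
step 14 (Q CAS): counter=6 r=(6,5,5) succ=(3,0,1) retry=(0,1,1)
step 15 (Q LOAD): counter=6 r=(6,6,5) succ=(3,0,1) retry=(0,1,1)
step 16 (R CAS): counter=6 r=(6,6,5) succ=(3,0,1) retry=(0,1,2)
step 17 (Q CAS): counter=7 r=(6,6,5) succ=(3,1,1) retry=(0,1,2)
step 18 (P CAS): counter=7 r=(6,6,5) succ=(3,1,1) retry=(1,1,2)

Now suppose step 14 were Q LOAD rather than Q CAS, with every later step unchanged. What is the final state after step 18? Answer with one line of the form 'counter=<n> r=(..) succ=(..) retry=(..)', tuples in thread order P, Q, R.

(re-executing from step 14 with the substitution; state before step 14: counter=6 r=(6,5,5) succ=(3,0,1) retry=(0,0,1))
step 14 (Q LOAD): counter=6 r=(6,6,5) succ=(3,0,1) retry=(0,0,1)
step 15 (Q LOAD): counter=6 r=(6,6,5) succ=(3,0,1) retry=(0,0,1)
step 16 (R CAS): counter=6 r=(6,6,5) succ=(3,0,1) retry=(0,0,2)
step 17 (Q CAS): counter=7 r=(6,6,5) succ=(3,1,1) retry=(0,0,2)
step 18 (P CAS): counter=7 r=(6,6,5) succ=(3,1,1) retry=(1,0,2)

counter=7 r=(6,6,5) succ=(3,1,1) retry=(1,0,2)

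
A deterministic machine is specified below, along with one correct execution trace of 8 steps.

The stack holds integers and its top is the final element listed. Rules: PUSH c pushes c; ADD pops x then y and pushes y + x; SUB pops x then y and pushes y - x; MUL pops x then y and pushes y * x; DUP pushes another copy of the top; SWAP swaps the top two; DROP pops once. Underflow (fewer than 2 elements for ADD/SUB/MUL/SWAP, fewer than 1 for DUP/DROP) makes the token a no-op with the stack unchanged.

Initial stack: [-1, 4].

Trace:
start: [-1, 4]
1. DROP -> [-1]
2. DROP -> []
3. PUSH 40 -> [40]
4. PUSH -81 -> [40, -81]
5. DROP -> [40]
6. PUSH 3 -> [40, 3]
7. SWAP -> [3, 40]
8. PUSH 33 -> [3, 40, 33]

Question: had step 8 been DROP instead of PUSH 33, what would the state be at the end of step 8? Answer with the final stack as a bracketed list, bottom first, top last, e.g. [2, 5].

[3]

(re-executing from step 8 with the substitution; state before step 8: [3, 40])
8. DROP -> [3]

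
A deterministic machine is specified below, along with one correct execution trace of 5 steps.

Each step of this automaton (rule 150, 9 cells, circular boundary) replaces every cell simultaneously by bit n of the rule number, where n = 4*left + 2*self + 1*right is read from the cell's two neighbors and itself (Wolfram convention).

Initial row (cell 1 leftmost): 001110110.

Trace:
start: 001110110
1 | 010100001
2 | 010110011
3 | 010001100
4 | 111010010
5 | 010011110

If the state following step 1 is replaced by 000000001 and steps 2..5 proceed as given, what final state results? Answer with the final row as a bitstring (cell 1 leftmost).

000110001

state after step 1 := 000000001
2 | 100000011
3 | 010000101
4 | 011001101
5 | 000110001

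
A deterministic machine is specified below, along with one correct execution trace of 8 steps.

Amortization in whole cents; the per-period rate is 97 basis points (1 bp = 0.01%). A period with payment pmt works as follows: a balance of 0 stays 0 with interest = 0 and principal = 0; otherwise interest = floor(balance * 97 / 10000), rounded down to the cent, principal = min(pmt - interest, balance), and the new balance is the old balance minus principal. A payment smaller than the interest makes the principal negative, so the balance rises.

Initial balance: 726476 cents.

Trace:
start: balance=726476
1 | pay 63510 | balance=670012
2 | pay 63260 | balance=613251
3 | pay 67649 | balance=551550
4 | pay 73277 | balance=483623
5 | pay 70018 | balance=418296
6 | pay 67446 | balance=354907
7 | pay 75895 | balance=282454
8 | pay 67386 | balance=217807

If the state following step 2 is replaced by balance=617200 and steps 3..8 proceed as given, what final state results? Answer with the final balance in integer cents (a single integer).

state after step 2 := balance=617200
3 | pay 67649 | balance=555537
4 | pay 73277 | balance=487648
5 | pay 70018 | balance=422360
6 | pay 67446 | balance=359010
7 | pay 75895 | balance=286597
8 | pay 67386 | balance=221990

221990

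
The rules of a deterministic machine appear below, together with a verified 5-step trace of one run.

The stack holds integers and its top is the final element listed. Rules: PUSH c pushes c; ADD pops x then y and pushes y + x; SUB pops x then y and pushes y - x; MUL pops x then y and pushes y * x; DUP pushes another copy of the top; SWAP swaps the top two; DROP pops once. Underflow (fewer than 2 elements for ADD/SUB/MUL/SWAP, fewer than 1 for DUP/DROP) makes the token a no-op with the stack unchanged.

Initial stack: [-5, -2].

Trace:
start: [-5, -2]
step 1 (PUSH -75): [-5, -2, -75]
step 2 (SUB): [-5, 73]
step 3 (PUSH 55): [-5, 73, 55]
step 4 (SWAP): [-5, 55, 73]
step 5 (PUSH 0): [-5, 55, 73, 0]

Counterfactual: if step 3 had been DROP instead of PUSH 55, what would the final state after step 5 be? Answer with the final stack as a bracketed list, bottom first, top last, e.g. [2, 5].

[-5, 0]

(re-executing from step 3 with the substitution; state before step 3: [-5, 73])
step 3 (DROP): [-5]
step 4 (SWAP): [-5]
step 5 (PUSH 0): [-5, 0]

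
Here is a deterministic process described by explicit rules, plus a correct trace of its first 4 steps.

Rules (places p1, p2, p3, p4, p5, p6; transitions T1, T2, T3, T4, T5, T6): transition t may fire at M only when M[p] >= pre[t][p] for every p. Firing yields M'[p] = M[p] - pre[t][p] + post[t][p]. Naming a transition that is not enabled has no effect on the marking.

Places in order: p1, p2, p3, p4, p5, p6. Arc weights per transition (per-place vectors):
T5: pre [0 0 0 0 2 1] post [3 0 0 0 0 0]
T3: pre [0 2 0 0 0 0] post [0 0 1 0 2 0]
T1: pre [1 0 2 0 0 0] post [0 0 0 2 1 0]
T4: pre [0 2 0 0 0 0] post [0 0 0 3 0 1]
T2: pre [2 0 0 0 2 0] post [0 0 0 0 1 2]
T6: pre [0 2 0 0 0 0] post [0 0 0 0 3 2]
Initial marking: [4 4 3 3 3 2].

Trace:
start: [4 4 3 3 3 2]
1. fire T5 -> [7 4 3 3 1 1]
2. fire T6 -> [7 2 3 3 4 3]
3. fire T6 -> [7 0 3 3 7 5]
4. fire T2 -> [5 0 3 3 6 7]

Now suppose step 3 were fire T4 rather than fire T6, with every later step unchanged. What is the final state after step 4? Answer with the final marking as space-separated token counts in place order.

(re-executing from step 3 with the substitution; state before step 3: [7 2 3 3 4 3])
3. fire T4 -> [7 0 3 6 4 4]
4. fire T2 -> [5 0 3 6 3 6]

5 0 3 6 3 6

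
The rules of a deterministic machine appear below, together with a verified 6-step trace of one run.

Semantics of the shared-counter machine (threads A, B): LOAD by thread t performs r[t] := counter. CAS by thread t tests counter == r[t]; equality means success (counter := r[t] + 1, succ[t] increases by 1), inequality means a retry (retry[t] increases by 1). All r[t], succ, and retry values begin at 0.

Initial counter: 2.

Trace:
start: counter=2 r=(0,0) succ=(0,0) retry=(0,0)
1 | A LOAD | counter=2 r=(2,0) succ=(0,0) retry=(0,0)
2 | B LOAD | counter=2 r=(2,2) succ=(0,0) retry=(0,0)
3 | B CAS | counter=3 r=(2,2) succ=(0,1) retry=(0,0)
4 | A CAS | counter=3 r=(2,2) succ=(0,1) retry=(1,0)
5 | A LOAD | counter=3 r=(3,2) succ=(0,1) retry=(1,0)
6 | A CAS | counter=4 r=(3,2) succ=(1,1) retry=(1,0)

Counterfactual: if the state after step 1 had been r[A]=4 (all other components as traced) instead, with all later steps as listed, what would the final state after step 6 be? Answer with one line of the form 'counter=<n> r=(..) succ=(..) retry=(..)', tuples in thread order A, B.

state after step 1 := counter=2 r=(4,0) succ=(0,0) retry=(0,0)
2 | B LOAD | counter=2 r=(4,2) succ=(0,0) retry=(0,0)
3 | B CAS | counter=3 r=(4,2) succ=(0,1) retry=(0,0)
4 | A CAS | counter=3 r=(4,2) succ=(0,1) retry=(1,0)
5 | A LOAD | counter=3 r=(3,2) succ=(0,1) retry=(1,0)
6 | A CAS | counter=4 r=(3,2) succ=(1,1) retry=(1,0)

counter=4 r=(3,2) succ=(1,1) retry=(1,0)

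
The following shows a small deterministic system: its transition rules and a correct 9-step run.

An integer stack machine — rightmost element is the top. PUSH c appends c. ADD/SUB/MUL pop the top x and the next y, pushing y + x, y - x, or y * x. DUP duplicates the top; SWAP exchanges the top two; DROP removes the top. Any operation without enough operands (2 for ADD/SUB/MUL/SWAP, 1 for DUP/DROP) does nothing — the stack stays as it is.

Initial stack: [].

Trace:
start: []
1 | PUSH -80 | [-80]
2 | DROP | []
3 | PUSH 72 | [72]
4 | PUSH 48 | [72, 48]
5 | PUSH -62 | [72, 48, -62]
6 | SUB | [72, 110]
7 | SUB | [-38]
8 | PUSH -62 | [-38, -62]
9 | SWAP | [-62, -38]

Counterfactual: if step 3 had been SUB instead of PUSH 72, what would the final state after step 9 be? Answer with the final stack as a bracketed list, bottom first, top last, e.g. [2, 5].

(re-executing from step 3 with the substitution; state before step 3: [])
3 | SUB | []
4 | PUSH 48 | [48]
5 | PUSH -62 | [48, -62]
6 | SUB | [110]
7 | SUB | [110]
8 | PUSH -62 | [110, -62]
9 | SWAP | [-62, 110]

[-62, 110]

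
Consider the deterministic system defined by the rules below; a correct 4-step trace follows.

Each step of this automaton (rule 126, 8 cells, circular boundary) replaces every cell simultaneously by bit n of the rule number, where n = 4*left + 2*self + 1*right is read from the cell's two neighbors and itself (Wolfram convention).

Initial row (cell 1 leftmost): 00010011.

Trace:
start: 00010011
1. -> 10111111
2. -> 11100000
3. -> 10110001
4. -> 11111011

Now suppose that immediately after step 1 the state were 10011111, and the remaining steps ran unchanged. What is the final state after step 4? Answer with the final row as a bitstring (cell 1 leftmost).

state after step 1 := 10011111
2. -> 11110000
3. -> 10011001
4. -> 11111111

11111111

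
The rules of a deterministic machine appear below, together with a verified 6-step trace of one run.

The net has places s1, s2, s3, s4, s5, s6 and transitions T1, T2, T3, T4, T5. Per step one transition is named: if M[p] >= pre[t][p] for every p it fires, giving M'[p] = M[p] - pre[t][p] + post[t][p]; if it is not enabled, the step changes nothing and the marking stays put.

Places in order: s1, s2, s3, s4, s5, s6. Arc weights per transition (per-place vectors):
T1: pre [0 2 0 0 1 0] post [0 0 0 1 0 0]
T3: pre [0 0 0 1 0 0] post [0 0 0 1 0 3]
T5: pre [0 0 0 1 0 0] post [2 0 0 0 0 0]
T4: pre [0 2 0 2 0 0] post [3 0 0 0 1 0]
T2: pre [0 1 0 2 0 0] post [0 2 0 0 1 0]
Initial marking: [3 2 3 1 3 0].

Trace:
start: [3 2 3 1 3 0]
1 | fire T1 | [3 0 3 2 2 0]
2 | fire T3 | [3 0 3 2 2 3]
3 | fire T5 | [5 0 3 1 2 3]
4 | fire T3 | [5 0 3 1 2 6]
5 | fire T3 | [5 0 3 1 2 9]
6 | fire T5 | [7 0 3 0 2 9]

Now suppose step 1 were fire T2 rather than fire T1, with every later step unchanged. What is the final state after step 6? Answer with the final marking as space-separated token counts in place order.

(re-executing from step 1 with the substitution; state before step 1: [3 2 3 1 3 0])
1 | fire T2 | [3 2 3 1 3 0]
2 | fire T3 | [3 2 3 1 3 3]
3 | fire T5 | [5 2 3 0 3 3]
4 | fire T3 | [5 2 3 0 3 3]
5 | fire T3 | [5 2 3 0 3 3]
6 | fire T5 | [5 2 3 0 3 3]

5 2 3 0 3 3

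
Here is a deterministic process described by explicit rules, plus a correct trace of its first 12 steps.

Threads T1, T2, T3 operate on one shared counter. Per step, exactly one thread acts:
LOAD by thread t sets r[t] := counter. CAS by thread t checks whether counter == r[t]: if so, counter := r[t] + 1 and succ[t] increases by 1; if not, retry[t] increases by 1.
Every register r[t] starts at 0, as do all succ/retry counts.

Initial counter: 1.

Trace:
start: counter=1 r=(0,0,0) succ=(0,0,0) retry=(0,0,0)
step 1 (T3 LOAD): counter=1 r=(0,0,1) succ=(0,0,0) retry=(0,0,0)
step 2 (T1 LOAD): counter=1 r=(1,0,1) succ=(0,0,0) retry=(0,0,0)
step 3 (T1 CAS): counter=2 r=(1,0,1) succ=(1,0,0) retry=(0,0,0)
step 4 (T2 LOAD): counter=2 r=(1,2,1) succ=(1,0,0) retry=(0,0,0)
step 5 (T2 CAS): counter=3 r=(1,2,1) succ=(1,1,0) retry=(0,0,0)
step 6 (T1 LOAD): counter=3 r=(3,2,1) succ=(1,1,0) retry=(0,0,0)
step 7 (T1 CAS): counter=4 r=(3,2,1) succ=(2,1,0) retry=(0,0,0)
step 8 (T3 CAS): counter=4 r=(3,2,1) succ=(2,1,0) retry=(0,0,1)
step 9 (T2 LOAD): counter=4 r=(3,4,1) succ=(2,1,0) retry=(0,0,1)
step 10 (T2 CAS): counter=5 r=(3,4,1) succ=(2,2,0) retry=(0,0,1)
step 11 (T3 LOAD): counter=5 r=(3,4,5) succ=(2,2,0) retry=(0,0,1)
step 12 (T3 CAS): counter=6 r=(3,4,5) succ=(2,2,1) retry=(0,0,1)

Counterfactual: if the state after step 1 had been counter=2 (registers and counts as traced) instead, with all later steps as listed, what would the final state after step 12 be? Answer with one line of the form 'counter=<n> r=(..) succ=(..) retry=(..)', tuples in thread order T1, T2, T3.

counter=7 r=(4,5,6) succ=(2,2,1) retry=(0,0,1)

state after step 1 := counter=2 r=(0,0,1) succ=(0,0,0) retry=(0,0,0)
step 2 (T1 LOAD): counter=2 r=(2,0,1) succ=(0,0,0) retry=(0,0,0)
step 3 (T1 CAS): counter=3 r=(2,0,1) succ=(1,0,0) retry=(0,0,0)
step 4 (T2 LOAD): counter=3 r=(2,3,1) succ=(1,0,0) retry=(0,0,0)
step 5 (T2 CAS): counter=4 r=(2,3,1) succ=(1,1,0) retry=(0,0,0)
step 6 (T1 LOAD): counter=4 r=(4,3,1) succ=(1,1,0) retry=(0,0,0)
step 7 (T1 CAS): counter=5 r=(4,3,1) succ=(2,1,0) retry=(0,0,0)
step 8 (T3 CAS): counter=5 r=(4,3,1) succ=(2,1,0) retry=(0,0,1)
step 9 (T2 LOAD): counter=5 r=(4,5,1) succ=(2,1,0) retry=(0,0,1)
step 10 (T2 CAS): counter=6 r=(4,5,1) succ=(2,2,0) retry=(0,0,1)
step 11 (T3 LOAD): counter=6 r=(4,5,6) succ=(2,2,0) retry=(0,0,1)
step 12 (T3 CAS): counter=7 r=(4,5,6) succ=(2,2,1) retry=(0,0,1)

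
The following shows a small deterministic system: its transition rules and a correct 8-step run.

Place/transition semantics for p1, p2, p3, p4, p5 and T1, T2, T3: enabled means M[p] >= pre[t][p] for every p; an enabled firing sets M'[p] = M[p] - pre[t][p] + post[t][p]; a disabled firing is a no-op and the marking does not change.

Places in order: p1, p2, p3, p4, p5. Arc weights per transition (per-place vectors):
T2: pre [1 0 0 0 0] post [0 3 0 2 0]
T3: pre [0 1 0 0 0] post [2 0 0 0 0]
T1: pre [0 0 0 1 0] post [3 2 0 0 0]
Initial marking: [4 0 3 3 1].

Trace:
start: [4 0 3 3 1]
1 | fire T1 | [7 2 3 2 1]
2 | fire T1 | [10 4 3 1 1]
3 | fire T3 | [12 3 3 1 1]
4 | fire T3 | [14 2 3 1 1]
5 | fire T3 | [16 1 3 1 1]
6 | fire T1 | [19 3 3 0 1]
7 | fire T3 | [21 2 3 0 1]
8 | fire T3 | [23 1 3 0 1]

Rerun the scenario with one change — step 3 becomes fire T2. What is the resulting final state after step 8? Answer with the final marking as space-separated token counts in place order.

20 5 3 2 1

(re-executing from step 3 with the substitution; state before step 3: [10 4 3 1 1])
3 | fire T2 | [9 7 3 3 1]
4 | fire T3 | [11 6 3 3 1]
5 | fire T3 | [13 5 3 3 1]
6 | fire T1 | [16 7 3 2 1]
7 | fire T3 | [18 6 3 2 1]
8 | fire T3 | [20 5 3 2 1]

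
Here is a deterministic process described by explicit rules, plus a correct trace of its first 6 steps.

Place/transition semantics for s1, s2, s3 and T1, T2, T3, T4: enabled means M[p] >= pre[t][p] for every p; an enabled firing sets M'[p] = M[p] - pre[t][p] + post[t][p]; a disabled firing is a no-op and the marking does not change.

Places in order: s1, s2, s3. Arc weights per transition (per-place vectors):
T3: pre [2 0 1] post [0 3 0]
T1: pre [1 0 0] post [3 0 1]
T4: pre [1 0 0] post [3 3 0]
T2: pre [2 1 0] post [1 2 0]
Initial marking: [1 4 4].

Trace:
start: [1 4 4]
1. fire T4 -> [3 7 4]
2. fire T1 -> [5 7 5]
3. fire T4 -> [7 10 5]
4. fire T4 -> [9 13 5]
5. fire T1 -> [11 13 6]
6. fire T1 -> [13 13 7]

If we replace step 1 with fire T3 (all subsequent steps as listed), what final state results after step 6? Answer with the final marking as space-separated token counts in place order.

11 10 7

(re-executing from step 1 with the substitution; state before step 1: [1 4 4])
1. fire T3 -> [1 4 4]
2. fire T1 -> [3 4 5]
3. fire T4 -> [5 7 5]
4. fire T4 -> [7 10 5]
5. fire T1 -> [9 10 6]
6. fire T1 -> [11 10 7]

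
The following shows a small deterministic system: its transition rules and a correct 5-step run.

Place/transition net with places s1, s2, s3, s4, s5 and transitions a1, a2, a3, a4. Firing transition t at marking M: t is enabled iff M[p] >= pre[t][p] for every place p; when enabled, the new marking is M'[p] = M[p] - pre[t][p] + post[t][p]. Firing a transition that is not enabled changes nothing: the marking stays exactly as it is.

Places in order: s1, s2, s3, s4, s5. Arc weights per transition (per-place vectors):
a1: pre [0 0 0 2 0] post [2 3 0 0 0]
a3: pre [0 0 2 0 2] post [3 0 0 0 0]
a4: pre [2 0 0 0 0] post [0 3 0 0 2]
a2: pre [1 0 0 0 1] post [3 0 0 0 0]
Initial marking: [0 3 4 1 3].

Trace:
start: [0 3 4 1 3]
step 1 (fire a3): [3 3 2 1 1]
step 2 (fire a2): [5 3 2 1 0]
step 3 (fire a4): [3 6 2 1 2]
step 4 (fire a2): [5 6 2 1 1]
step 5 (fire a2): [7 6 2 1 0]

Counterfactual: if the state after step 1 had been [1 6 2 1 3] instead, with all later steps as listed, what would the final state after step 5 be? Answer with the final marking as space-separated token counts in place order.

state after step 1 := [1 6 2 1 3]
step 2 (fire a2): [3 6 2 1 2]
step 3 (fire a4): [1 9 2 1 4]
step 4 (fire a2): [3 9 2 1 3]
step 5 (fire a2): [5 9 2 1 2]

5 9 2 1 2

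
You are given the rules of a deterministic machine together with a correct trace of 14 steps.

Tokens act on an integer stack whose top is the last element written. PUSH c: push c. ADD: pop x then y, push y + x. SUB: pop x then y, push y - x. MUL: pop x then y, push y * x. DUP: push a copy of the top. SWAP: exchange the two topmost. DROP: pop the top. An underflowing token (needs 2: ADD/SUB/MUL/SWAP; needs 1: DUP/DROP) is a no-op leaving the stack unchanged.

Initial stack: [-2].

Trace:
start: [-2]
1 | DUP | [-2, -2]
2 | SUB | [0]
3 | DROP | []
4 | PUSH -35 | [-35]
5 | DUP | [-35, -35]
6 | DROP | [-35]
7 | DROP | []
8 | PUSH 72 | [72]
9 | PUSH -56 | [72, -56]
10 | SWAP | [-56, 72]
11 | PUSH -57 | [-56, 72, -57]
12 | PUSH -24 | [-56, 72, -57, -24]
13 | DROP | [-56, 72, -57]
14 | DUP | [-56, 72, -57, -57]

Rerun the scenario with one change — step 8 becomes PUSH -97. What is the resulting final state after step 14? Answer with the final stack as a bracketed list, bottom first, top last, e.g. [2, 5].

[-56, -97, -57, -57]

(re-executing from step 8 with the substitution; state before step 8: [])
8 | PUSH -97 | [-97]
9 | PUSH -56 | [-97, -56]
10 | SWAP | [-56, -97]
11 | PUSH -57 | [-56, -97, -57]
12 | PUSH -24 | [-56, -97, -57, -24]
13 | DROP | [-56, -97, -57]
14 | DUP | [-56, -97, -57, -57]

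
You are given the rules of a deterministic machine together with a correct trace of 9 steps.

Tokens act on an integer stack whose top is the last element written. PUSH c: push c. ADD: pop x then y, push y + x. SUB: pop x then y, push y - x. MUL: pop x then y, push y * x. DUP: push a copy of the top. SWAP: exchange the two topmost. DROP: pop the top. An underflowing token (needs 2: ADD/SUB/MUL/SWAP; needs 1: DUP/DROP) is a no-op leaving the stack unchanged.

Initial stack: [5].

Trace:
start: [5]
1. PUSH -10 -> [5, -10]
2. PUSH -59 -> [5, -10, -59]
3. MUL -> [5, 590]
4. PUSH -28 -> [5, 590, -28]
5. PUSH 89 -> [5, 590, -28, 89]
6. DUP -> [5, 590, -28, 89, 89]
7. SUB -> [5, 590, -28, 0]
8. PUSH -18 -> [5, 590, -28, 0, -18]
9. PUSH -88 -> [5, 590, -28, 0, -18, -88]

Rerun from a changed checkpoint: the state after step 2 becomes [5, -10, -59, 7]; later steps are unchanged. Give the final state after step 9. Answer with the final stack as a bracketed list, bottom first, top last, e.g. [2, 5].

[5, -10, -413, -28, 0, -18, -88]

state after step 2 := [5, -10, -59, 7]
3. MUL -> [5, -10, -413]
4. PUSH -28 -> [5, -10, -413, -28]
5. PUSH 89 -> [5, -10, -413, -28, 89]
6. DUP -> [5, -10, -413, -28, 89, 89]
7. SUB -> [5, -10, -413, -28, 0]
8. PUSH -18 -> [5, -10, -413, -28, 0, -18]
9. PUSH -88 -> [5, -10, -413, -28, 0, -18, -88]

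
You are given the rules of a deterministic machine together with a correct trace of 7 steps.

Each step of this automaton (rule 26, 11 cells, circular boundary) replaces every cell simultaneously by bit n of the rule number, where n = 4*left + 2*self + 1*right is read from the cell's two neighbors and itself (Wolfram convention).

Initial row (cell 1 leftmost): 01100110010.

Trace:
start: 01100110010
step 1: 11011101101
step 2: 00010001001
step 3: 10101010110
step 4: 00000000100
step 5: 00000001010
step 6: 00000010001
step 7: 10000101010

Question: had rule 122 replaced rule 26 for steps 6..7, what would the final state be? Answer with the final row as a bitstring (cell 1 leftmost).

(re-executing steps 6..7 under rule 122; state before step 6: 00000001010)
step 6: 00000010101
step 7: 10000101010

10000101010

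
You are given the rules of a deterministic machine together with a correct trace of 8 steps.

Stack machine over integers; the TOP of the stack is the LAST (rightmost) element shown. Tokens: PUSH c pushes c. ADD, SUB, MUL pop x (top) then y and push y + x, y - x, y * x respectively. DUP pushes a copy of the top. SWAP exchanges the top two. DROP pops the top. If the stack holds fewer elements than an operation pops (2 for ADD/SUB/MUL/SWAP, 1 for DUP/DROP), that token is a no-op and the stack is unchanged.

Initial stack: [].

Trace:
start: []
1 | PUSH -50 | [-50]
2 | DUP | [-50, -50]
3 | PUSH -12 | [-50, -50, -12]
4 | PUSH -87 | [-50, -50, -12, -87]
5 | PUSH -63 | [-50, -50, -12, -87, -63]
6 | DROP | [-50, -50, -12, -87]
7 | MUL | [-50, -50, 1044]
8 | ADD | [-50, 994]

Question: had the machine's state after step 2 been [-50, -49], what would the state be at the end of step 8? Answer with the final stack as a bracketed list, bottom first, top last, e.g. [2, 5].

state after step 2 := [-50, -49]
3 | PUSH -12 | [-50, -49, -12]
4 | PUSH -87 | [-50, -49, -12, -87]
5 | PUSH -63 | [-50, -49, -12, -87, -63]
6 | DROP | [-50, -49, -12, -87]
7 | MUL | [-50, -49, 1044]
8 | ADD | [-50, 995]

[-50, 995]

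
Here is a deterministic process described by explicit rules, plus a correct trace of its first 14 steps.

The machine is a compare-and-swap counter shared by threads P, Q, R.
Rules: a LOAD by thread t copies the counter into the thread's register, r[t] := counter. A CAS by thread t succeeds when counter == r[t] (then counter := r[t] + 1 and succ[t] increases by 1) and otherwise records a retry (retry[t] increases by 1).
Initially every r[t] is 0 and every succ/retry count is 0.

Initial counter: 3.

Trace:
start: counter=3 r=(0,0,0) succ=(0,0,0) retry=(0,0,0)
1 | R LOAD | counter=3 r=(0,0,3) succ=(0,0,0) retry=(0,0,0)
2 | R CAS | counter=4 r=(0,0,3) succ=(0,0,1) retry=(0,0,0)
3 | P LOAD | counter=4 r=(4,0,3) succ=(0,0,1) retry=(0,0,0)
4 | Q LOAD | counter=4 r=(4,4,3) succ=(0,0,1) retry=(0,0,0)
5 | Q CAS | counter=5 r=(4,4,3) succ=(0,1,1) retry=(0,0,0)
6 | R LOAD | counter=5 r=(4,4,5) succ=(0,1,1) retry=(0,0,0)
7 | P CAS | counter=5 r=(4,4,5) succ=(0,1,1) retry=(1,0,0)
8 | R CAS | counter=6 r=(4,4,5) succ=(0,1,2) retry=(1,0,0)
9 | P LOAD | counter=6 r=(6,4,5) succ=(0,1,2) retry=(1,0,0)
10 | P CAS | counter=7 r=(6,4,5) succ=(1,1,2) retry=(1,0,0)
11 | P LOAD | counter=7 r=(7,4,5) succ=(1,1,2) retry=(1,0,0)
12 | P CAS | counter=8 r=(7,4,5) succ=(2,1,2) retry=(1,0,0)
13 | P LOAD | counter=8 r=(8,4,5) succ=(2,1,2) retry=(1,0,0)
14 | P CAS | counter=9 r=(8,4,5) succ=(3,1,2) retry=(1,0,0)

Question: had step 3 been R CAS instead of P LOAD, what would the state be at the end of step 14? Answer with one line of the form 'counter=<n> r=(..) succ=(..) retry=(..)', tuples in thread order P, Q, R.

(re-executing from step 3 with the substitution; state before step 3: counter=4 r=(0,0,3) succ=(0,0,1) retry=(0,0,0))
3 | R CAS | counter=4 r=(0,0,3) succ=(0,0,1) retry=(0,0,1)
4 | Q LOAD | counter=4 r=(0,4,3) succ=(0,0,1) retry=(0,0,1)
5 | Q CAS | counter=5 r=(0,4,3) succ=(0,1,1) retry=(0,0,1)
6 | R LOAD | counter=5 r=(0,4,5) succ=(0,1,1) retry=(0,0,1)
7 | P CAS | counter=5 r=(0,4,5) succ=(0,1,1) retry=(1,0,1)
8 | R CAS | counter=6 r=(0,4,5) succ=(0,1,2) retry=(1,0,1)
9 | P LOAD | counter=6 r=(6,4,5) succ=(0,1,2) retry=(1,0,1)
10 | P CAS | counter=7 r=(6,4,5) succ=(1,1,2) retry=(1,0,1)
11 | P LOAD | counter=7 r=(7,4,5) succ=(1,1,2) retry=(1,0,1)
12 | P CAS | counter=8 r=(7,4,5) succ=(2,1,2) retry=(1,0,1)
13 | P LOAD | counter=8 r=(8,4,5) succ=(2,1,2) retry=(1,0,1)
14 | P CAS | counter=9 r=(8,4,5) succ=(3,1,2) retry=(1,0,1)

counter=9 r=(8,4,5) succ=(3,1,2) retry=(1,0,1)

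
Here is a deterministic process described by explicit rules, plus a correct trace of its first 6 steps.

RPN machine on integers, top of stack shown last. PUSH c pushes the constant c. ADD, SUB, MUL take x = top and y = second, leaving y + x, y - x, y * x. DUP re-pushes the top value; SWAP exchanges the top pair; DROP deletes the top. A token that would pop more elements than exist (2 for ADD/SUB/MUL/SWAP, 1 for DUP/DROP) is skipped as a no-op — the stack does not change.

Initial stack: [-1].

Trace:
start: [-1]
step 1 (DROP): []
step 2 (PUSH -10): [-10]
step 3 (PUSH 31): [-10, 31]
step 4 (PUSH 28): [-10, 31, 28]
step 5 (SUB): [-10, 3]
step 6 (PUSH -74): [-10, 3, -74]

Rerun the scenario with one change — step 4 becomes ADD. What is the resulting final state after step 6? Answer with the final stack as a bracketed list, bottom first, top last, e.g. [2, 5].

[21, -74]

(re-executing from step 4 with the substitution; state before step 4: [-10, 31])
step 4 (ADD): [21]
step 5 (SUB): [21]
step 6 (PUSH -74): [21, -74]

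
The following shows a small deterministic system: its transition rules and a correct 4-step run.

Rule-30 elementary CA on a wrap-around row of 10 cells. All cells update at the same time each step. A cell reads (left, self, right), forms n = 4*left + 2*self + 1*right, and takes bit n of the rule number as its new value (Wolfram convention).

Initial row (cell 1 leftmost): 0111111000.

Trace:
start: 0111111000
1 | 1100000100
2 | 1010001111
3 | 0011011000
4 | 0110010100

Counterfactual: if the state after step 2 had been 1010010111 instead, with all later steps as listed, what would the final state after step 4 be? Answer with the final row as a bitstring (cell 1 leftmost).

0110000110

state after step 2 := 1010010111
3 | 0011110100
4 | 0110000110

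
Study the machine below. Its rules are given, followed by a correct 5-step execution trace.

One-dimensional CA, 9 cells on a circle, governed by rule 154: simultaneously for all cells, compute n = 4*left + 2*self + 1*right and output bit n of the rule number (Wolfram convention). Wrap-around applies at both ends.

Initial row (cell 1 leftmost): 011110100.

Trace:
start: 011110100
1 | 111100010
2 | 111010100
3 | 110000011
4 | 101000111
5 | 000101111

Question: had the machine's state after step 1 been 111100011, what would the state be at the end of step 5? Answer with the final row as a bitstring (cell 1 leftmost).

state after step 1 := 111100011
2 | 111010111
3 | 110000111
4 | 101001111
5 | 000111111

000111111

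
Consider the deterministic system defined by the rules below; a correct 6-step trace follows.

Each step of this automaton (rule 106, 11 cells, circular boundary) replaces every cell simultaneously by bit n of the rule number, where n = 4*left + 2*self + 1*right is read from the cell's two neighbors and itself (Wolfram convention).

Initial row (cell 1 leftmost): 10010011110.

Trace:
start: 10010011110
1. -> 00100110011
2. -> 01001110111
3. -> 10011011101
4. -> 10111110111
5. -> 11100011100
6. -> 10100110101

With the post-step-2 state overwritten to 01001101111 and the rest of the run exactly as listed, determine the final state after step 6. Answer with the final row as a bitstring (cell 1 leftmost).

10010101111

state after step 2 := 01001101111
3. -> 10011111001
4. -> 10110001011
5. -> 11110010110
6. -> 10010101111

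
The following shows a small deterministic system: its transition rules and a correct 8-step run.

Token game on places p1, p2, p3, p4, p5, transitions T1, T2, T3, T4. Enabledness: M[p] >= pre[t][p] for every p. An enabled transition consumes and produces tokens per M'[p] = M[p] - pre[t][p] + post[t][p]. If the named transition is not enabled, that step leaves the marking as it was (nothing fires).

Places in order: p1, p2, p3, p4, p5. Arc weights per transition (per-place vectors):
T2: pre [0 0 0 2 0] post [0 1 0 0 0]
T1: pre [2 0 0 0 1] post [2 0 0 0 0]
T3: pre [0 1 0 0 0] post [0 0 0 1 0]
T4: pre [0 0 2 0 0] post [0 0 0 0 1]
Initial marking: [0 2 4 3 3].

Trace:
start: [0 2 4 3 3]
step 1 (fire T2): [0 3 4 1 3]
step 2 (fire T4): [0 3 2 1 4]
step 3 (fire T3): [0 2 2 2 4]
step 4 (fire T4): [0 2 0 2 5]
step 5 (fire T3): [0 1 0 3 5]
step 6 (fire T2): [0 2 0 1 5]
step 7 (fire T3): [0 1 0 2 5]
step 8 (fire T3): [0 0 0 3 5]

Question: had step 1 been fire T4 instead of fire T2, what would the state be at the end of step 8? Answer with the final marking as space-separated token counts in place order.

0 0 0 4 5

(re-executing from step 1 with the substitution; state before step 1: [0 2 4 3 3])
step 1 (fire T4): [0 2 2 3 4]
step 2 (fire T4): [0 2 0 3 5]
step 3 (fire T3): [0 1 0 4 5]
step 4 (fire T4): [0 1 0 4 5]
step 5 (fire T3): [0 0 0 5 5]
step 6 (fire T2): [0 1 0 3 5]
step 7 (fire T3): [0 0 0 4 5]
step 8 (fire T3): [0 0 0 4 5]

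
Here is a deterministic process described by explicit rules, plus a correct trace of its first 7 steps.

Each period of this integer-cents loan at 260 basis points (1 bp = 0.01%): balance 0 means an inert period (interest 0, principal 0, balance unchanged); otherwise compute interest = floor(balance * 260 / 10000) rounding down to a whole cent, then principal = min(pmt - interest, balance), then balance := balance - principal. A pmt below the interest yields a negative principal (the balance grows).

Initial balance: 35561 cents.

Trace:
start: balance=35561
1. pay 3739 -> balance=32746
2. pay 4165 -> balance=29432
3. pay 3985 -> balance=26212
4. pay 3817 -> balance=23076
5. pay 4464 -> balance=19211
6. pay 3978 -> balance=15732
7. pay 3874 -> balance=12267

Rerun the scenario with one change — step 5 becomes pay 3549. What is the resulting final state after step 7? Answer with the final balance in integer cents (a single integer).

13230

(re-executing from step 5 with the substitution; state before step 5: balance=23076)
5. pay 3549 -> balance=20126
6. pay 3978 -> balance=16671
7. pay 3874 -> balance=13230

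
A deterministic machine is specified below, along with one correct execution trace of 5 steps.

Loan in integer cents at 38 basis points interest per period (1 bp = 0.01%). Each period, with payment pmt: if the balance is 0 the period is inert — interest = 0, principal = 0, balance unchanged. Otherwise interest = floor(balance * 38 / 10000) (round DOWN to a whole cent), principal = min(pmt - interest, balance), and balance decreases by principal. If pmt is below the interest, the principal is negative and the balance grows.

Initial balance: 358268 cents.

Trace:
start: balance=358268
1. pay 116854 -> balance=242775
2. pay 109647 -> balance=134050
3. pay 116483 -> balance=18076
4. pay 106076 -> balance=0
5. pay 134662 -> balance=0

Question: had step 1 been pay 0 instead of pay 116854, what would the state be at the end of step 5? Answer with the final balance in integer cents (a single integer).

0

(re-executing from step 1 with the substitution; state before step 1: balance=358268)
1. pay 0 -> balance=359629
2. pay 109647 -> balance=251348
3. pay 116483 -> balance=135820
4. pay 106076 -> balance=30260
5. pay 134662 -> balance=0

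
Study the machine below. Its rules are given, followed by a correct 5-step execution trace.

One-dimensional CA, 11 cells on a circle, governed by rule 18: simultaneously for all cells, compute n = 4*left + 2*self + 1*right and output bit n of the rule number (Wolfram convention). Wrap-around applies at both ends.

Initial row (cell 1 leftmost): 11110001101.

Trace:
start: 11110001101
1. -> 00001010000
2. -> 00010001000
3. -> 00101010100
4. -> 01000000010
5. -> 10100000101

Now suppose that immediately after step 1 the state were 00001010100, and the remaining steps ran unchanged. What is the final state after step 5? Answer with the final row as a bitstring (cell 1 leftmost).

state after step 1 := 00001010100
2. -> 00010000010
3. -> 00101000101
4. -> 11000101000
5. -> 00101000101

00101000101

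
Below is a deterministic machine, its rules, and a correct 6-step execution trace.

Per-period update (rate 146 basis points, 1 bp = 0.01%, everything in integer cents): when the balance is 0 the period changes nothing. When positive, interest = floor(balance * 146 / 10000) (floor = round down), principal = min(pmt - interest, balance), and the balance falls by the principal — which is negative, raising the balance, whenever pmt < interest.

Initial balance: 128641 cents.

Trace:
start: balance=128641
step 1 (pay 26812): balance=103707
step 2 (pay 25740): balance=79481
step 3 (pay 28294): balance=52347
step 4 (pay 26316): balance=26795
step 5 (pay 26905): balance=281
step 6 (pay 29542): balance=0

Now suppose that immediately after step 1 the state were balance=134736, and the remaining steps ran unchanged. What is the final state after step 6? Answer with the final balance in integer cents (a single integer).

state after step 1 := balance=134736
step 2 (pay 25740): balance=110963
step 3 (pay 28294): balance=84289
step 4 (pay 26316): balance=59203
step 5 (pay 26905): balance=33162
step 6 (pay 29542): balance=4104

4104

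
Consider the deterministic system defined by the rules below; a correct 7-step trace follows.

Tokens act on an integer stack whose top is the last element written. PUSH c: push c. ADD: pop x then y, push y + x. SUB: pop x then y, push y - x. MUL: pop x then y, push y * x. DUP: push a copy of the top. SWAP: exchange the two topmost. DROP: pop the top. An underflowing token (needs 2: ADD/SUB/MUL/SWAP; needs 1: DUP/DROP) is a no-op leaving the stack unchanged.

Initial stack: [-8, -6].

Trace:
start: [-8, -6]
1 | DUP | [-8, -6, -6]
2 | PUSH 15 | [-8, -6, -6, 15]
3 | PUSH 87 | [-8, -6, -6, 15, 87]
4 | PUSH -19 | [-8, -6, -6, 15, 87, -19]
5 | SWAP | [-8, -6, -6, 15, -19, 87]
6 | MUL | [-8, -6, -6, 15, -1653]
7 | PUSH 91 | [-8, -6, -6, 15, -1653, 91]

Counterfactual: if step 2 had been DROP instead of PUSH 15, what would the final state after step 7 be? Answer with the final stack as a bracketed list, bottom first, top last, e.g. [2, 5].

(re-executing from step 2 with the substitution; state before step 2: [-8, -6, -6])
2 | DROP | [-8, -6]
3 | PUSH 87 | [-8, -6, 87]
4 | PUSH -19 | [-8, -6, 87, -19]
5 | SWAP | [-8, -6, -19, 87]
6 | MUL | [-8, -6, -1653]
7 | PUSH 91 | [-8, -6, -1653, 91]

[-8, -6, -1653, 91]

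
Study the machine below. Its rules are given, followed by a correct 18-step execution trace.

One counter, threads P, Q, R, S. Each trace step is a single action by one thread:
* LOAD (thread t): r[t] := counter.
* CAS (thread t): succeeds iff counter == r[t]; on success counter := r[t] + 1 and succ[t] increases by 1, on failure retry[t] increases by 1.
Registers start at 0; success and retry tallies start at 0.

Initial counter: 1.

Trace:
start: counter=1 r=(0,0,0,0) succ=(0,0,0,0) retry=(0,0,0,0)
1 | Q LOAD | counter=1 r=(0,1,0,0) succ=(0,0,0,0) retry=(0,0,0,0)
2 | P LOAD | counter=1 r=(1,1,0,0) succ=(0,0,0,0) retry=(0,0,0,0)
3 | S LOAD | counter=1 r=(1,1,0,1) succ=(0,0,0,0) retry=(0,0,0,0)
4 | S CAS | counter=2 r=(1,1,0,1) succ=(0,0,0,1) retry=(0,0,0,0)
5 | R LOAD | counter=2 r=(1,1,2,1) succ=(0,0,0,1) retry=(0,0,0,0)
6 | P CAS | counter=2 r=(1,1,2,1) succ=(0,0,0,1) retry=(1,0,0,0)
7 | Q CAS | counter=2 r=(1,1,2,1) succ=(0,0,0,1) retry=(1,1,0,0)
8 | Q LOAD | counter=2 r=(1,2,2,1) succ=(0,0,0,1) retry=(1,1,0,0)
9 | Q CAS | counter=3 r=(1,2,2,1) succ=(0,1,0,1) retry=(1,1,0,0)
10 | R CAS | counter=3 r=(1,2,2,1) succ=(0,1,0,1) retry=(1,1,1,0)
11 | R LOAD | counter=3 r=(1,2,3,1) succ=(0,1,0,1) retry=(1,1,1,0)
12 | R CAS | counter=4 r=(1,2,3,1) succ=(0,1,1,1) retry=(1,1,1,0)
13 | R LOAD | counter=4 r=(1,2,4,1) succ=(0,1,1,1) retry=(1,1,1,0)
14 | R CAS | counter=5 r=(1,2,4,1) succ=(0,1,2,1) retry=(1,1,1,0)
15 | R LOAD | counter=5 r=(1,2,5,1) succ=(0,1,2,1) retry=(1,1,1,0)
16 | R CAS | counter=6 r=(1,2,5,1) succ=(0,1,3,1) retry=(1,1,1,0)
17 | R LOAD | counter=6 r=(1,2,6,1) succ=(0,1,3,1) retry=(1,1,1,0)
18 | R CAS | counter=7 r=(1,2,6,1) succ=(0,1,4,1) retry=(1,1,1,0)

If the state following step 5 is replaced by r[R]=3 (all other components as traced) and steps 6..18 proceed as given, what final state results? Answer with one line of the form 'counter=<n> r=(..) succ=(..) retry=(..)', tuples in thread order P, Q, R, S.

state after step 5 := counter=2 r=(1,1,3,1) succ=(0,0,0,1) retry=(0,0,0,0)
6 | P CAS | counter=2 r=(1,1,3,1) succ=(0,0,0,1) retry=(1,0,0,0)
7 | Q CAS | counter=2 r=(1,1,3,1) succ=(0,0,0,1) retry=(1,1,0,0)
8 | Q LOAD | counter=2 r=(1,2,3,1) succ=(0,0,0,1) retry=(1,1,0,0)
9 | Q CAS | counter=3 r=(1,2,3,1) succ=(0,1,0,1) retry=(1,1,0,0)
10 | R CAS | counter=4 r=(1,2,3,1) succ=(0,1,1,1) retry=(1,1,0,0)
11 | R LOAD | counter=4 r=(1,2,4,1) succ=(0,1,1,1) retry=(1,1,0,0)
12 | R CAS | counter=5 r=(1,2,4,1) succ=(0,1,2,1) retry=(1,1,0,0)
13 | R LOAD | counter=5 r=(1,2,5,1) succ=(0,1,2,1) retry=(1,1,0,0)
14 | R CAS | counter=6 r=(1,2,5,1) succ=(0,1,3,1) retry=(1,1,0,0)
15 | R LOAD | counter=6 r=(1,2,6,1) succ=(0,1,3,1) retry=(1,1,0,0)
16 | R CAS | counter=7 r=(1,2,6,1) succ=(0,1,4,1) retry=(1,1,0,0)
17 | R LOAD | counter=7 r=(1,2,7,1) succ=(0,1,4,1) retry=(1,1,0,0)
18 | R CAS | counter=8 r=(1,2,7,1) succ=(0,1,5,1) retry=(1,1,0,0)

counter=8 r=(1,2,7,1) succ=(0,1,5,1) retry=(1,1,0,0)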